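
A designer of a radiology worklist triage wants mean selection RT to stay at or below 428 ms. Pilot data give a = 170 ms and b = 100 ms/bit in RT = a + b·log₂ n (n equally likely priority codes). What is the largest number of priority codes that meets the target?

Information budget: (428 − 170)/100 = 2.5800 bits, so n ≤ 2^2.5800 = 5.979 → at most 5.

5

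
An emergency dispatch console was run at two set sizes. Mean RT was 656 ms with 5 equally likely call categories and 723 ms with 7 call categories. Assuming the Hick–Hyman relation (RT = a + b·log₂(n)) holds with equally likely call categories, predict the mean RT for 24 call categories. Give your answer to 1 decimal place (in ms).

Solve the two-equation system in a and b:
  b = (723 − 656) / (log₂ 7 − log₂ 5) = 67 / (2.8074 − 2.3219) = 138.023 ms/bit
  a = 656 − 138.023 × 2.3219 = 335.521 ms
Then RT(24) = 335.521 + 138.023 × log₂ 24 = 335.521 + 138.023 × 4.5850 ≈ 968.350 ms.

968.4 ms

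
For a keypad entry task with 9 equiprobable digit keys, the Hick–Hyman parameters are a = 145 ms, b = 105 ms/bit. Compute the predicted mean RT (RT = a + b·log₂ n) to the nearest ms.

log₂(9) = 3.1699 bits, so RT = 145 + 105 × 3.1699 ≈ 477.842 ms.

478 ms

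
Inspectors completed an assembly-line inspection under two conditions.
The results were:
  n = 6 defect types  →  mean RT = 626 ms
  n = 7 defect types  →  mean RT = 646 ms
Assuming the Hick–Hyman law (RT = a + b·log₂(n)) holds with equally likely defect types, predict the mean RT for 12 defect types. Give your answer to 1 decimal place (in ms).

715.9 ms

With log₂ n on the abscissa the relation is linear; from the two conditions:
  b = (646 − 626) / (log₂ 7 − log₂ 6) = 20 / (2.8074 − 2.5850) = 89.931 ms/bit
  a = 626 − 89.931 × 2.5850 = 393.531 ms
Then RT(12) = 393.531 + 89.931 × log₂ 12 = 393.531 + 89.931 × 3.5850 ≈ 715.931 ms.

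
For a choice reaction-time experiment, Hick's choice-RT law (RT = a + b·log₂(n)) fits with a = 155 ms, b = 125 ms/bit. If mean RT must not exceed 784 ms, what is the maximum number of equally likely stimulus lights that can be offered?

Set 155 + 125·log₂ n ≤ 784 → log₂ n ≤ (784 − 155)/125 = 5.0320.
So n ≤ 2^5.0320 = 32.718; the largest integer n is 32.

32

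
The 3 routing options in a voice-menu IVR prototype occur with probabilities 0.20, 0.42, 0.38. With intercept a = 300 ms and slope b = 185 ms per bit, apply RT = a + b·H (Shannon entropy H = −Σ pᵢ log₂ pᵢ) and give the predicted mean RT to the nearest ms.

H = 0.20·log₂(1/0.20) + 0.42·log₂(1/0.42) + 0.38·log₂(1/0.38) = 1.5205 bits.
RT = 300 + 185 × 1.5205 = 581.29 ms.

581 ms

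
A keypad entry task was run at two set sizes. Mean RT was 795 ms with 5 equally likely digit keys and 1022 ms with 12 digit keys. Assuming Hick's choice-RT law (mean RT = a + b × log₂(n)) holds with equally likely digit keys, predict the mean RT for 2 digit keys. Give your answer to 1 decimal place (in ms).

RT is linear in log₂ n, so two points fix the line:
  b = (1022 − 795) / (log₂ 12 − log₂ 5) = 227 / (3.5850 − 2.3219) = 179.726 ms/bit
  a = 795 − 179.726 × 2.3219 = 377.689 ms
Then RT(2) = 377.689 + 179.726 × log₂ 2 = 377.689 + 179.726 × 1 ≈ 557.415 ms.

557.4 ms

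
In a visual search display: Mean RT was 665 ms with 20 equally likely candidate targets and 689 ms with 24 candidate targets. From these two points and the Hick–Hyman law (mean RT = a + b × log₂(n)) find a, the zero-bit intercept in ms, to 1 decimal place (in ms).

b = (RT₂ − RT₁)/(log₂ n₂ − log₂ n₁) = (689 − 665)/(4.5850 − 4.3219) = 91.243 ms/bit.
Intercept: a = 665 − 91.243·log₂(20) = 270.655 ms.

270.7 ms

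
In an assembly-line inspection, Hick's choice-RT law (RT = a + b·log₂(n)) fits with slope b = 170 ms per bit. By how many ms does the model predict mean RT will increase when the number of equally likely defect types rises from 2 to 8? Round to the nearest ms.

ΔRT = (a + b log₂ n₂) − (a + b log₂ n₁) = b·(log₂ n₂ − log₂ n₁).
log₂(8) − log₂(2) = log₂(8/2) = log₂(4) = 2.
ΔRT = 170 × 2.0000 = 340.000 ms.

340 ms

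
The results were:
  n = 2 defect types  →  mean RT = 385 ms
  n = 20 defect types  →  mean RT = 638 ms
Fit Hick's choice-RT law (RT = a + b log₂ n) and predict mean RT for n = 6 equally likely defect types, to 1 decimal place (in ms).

Solve the two-equation system in a and b:
  b = (638 − 385) / (log₂ 20 − log₂ 2) = 253 / (4.3219 − 1) = 76.161 ms/bit
  a = 385 − 76.161 × 1 = 308.839 ms
Then RT(6) = 308.839 + 76.161 × log₂ 6 = 308.839 + 76.161 × 2.5850 ≈ 505.712 ms.

505.7 ms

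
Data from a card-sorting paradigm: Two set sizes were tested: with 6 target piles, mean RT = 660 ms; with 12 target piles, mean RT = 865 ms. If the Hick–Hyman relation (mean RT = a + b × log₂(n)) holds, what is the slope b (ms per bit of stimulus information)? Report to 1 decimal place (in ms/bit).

The slope on a log₂ axis is (865 − 660) / (3.5850 − 2.5850) = 205.000 ms/bit.

205.0 ms/bit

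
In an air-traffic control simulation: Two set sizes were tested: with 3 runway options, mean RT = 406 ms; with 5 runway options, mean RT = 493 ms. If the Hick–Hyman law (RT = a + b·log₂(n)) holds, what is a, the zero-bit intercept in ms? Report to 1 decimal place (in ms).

218.9 ms

Slope: b = (493 − 406) / (log₂ 5 − log₂ 3) = 87/0.7370 = 118.052 ms/bit.
Intercept: a = 406 − 118.052·log₂(3) = 218.893 ms.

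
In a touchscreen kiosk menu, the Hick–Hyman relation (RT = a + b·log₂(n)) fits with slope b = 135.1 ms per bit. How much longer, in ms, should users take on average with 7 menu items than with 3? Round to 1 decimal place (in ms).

Only the slope matters, since a is common to both: ΔRT = b·log₂(n₂/n₁).
log₂(7) − log₂(3) = 2.8074 − 1.5850 = 1.2224.
ΔRT = 135.1 × 1.2224 = 165.145 ms.

165.1 ms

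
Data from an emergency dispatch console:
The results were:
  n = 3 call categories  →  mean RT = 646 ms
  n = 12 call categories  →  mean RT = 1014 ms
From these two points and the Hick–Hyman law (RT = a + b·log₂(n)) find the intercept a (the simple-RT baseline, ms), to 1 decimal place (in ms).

354.4 ms

b = (RT₂ − RT₁)/(log₂ n₂ − log₂ n₁) = (1014 − 646)/(3.5850 − 1.5850) = 184.000 ms/bit.
a = RT₁ − b·log₂ n₁ = 646 − 184.000 × 1.5850 = 354.367 ms.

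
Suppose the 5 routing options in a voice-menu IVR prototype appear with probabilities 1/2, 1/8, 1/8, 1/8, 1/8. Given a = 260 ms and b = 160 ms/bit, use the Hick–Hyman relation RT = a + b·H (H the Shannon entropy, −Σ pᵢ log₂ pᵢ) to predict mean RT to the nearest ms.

580 ms

Each term −pᵢ log₂ pᵢ: 0.5·1 + 0.125·3 + 0.125·3 + 0.125·3 + 0.125·3; summed, H = 2.000 bits.
Mean RT = a + bH = 260 + 160·2.000 = 580.00 ms.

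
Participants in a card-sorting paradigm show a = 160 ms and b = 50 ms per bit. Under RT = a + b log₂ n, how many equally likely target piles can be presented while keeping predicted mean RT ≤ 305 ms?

50·log₂ n ≤ 305 − 160 = 145, giving log₂ n ≤ 2.9000 and n ≤ 7.464. The largest whole number is 7.

7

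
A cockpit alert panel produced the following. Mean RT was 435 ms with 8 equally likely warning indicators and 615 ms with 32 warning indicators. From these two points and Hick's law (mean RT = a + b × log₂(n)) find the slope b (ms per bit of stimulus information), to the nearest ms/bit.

The slope on a log₂ axis is (615 − 435) / (5 − 3) = 90 ms/bit.

90 ms/bit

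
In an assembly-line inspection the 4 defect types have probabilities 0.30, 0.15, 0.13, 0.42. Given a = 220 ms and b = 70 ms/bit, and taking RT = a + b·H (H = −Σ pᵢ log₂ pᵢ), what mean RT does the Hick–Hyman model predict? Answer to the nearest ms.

349 ms

Entropy contributions −pᵢ log₂ pᵢ: 0.5211, 0.4105, 0.3826, 0.5256; sum H = 1.8399 bits.
RT = a + bH = 220 + 70·1.8399 = 348.79 ms.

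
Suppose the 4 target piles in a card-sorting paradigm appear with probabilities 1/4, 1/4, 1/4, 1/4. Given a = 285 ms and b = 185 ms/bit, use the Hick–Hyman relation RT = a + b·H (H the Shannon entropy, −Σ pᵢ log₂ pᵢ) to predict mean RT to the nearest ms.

H = −Σ pᵢ log₂ pᵢ = 0.25·2 + 0.25·2 + 0.25·2 + 0.25·2 = 2.000 bits.
RT = 285 + 185 × 2.000 = 655.00 ms.

655 ms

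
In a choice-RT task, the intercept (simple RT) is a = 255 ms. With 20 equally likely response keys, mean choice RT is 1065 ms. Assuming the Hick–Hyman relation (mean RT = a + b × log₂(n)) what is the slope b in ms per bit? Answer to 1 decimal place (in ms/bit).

187.4 ms/bit

log₂(20) = 4.3219 bits.
b = (RT − a)/log₂ n = (1065 − 255) / 4.3219 = 187.416 ms/bit.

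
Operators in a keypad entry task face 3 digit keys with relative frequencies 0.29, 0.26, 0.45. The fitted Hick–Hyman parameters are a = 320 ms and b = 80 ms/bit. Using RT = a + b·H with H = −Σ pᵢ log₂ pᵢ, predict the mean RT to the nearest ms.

443 ms

H = 0.29·log₂(1/0.29) + 0.26·log₂(1/0.26) + 0.45·log₂(1/0.45) = 1.5416 bits.
RT = 320 + 80 × 1.5416 = 443.33 ms.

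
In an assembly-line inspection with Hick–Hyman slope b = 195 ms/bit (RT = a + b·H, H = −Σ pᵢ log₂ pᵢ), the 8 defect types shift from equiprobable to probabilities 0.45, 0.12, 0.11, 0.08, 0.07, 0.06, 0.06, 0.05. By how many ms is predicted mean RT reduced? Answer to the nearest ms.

The RT saving is b·ΔH. Equiprobable H₀ = log₂(8) = 3.0000 bits; with the given probabilities H = 2.4990 bits.
b·(H₀ − H) = 195 × (3.0000 − 2.4990) = 97.70 ms.

98 ms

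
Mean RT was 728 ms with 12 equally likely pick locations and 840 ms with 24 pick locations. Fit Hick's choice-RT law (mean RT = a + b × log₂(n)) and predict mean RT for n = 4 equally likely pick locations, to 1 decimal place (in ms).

550.5 ms

RT is linear in log₂ n, so two points fix the line:
  b = (840 − 728) / (log₂ 24 − log₂ 12) = 112 / (4.5850 − 3.5850) = 112.000 ms/bit
  a = 728 − 112.000 × 3.5850 = 326.484 ms
Then RT(4) = 326.484 + 112.000 × log₂ 4 = 326.484 + 112.000 × 2 ≈ 550.484 ms.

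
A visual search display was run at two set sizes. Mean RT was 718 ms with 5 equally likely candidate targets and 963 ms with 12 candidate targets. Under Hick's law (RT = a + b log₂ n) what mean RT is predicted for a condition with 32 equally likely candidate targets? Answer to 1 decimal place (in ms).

1237.5 ms

RT is linear in log₂ n, so two points fix the line:
  b = (963 − 718) / (log₂ 12 − log₂ 5) = 245 / (3.5850 − 2.3219) = 193.977 ms/bit
  a = 718 − 193.977 × 2.3219 = 267.599 ms
Then RT(32) = 267.599 + 193.977 × log₂ 32 = 267.599 + 193.977 × 5 ≈ 1237.485 ms.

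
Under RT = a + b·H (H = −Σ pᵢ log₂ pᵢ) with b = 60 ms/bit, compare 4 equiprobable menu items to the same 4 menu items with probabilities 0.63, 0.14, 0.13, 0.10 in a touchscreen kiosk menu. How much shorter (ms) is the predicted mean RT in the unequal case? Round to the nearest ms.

28 ms

The RT saving is b·ΔH. Equiprobable H₀ = log₂(4) = 2.0000 bits; with the given probabilities H = 1.5319 bits.
b·(H₀ − H) = 60 × (2.0000 − 1.5319) = 28.09 ms.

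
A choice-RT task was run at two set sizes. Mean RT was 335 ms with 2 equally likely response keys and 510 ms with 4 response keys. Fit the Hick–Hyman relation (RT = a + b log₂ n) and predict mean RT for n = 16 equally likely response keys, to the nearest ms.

RT is linear in log₂ n, so two points fix the line:
  b = (510 − 335) / (log₂ 4 − log₂ 2) = 175 / (2 − 1) = 175 ms/bit
  a = 335 − 175 × 1 = 160 ms
Then RT(16) = 160 + 175 × log₂ 16 = 160 + 175 × 4 ≈ 860.000 ms.

860 ms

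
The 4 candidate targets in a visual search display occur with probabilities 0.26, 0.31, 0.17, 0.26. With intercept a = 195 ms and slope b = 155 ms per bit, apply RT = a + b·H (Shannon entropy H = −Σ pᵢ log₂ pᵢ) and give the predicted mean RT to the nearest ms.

Entropy contributions −pᵢ log₂ pᵢ: 0.5053, 0.5238, 0.4346, 0.5053; sum H = 1.9690 bits.
RT = a + bH = 195 + 155·1.9690 = 500.19 ms.

500 ms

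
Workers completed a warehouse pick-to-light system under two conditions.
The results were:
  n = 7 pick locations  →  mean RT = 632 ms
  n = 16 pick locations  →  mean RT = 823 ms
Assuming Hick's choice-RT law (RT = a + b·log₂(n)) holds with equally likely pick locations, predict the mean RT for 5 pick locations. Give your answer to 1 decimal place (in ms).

554.3 ms

Fit slope and intercept:
  b = (823 − 632) / (log₂ 16 − log₂ 7) = 191 / (4 − 2.8074) = 160.148 ms/bit
  a = 632 − 160.148 × 2.8074 = 182.407 ms
Then RT(5) = 182.407 + 160.148 × log₂ 5 = 182.407 + 160.148 × 2.3219 ≈ 554.260 ms.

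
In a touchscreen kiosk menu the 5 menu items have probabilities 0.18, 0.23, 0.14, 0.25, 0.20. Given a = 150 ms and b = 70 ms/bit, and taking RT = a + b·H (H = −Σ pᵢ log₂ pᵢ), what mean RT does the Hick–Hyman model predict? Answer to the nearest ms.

311 ms

Entropy contributions −pᵢ log₂ pᵢ: 0.4453, 0.4877, 0.3971, 0.5000, 0.4644; sum H = 2.2945 bits.
RT = a + bH = 150 + 70·2.2945 = 310.61 ms.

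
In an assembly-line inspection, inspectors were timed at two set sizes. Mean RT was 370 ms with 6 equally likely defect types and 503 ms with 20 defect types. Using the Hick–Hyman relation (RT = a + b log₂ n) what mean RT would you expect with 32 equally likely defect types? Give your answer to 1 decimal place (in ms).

With log₂ n on the abscissa the relation is linear; from the two conditions:
  b = (503 − 370) / (log₂ 20 − log₂ 6) = 133 / (4.3219 − 2.5850) = 76.570 ms/bit
  a = 370 − 76.570 × 2.5850 = 172.069 ms
Then RT(32) = 172.069 + 76.570 × log₂ 32 = 172.069 + 76.570 × 5 ≈ 554.920 ms.

554.9 ms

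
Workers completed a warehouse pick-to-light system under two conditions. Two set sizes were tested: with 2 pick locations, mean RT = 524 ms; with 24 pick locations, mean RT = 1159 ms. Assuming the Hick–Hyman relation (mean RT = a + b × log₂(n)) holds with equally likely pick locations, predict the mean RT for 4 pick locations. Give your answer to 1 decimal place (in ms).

701.1 ms

RT is linear in log₂ n, so two points fix the line:
  b = (1159 − 524) / (log₂ 24 − log₂ 2) = 635 / (4.5850 − 1) = 177.129 ms/bit
  a = 524 − 177.129 × 1 = 346.871 ms
Then RT(4) = 346.871 + 177.129 × log₂ 4 = 346.871 + 177.129 × 2 ≈ 701.129 ms.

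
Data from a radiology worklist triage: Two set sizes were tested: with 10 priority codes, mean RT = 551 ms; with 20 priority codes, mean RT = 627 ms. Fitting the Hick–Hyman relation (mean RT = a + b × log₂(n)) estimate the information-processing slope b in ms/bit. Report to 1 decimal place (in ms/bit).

76.0 ms/bit

The slope on a log₂ axis is (627 − 551) / (4.3219 − 3.3219) = 76.000 ms/bit.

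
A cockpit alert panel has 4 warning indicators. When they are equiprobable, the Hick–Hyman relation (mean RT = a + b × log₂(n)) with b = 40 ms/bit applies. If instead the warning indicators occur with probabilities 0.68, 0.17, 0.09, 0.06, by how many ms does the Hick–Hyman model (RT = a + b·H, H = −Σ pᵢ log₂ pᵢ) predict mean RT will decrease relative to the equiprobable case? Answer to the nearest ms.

The RT saving is b·ΔH. Equiprobable H₀ = log₂(4) = 2.0000 bits; with the given probabilities H = 1.3691 bits.
b·(H₀ − H) = 40 × (2.0000 − 1.3691) = 25.24 ms.

25 ms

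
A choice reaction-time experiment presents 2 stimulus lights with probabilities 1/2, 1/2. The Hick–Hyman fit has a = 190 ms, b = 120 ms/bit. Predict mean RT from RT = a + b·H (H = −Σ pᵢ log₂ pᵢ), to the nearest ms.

H = −Σ pᵢ log₂ pᵢ = 0.5·1 + 0.5·1 = 1.000 bits.
RT = 190 + 120 × 1.000 = 310.00 ms.

310 ms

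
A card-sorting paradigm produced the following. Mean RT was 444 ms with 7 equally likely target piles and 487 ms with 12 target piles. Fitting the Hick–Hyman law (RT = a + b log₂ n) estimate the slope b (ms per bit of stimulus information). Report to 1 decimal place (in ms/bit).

The slope on a log₂ axis is (487 − 444) / (3.5850 − 2.8074) = 55.298 ms/bit.

55.3 ms/bit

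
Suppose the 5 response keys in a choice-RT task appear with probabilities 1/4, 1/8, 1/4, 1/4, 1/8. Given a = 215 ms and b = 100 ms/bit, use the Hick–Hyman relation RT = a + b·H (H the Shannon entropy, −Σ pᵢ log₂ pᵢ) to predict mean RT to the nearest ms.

440 ms

Each term −pᵢ log₂ pᵢ: 0.25·2 + 0.125·3 + 0.25·2 + 0.25·2 + 0.125·3; summed, H = 2.250 bits.
Mean RT = a + bH = 215 + 100·2.250 = 440.00 ms.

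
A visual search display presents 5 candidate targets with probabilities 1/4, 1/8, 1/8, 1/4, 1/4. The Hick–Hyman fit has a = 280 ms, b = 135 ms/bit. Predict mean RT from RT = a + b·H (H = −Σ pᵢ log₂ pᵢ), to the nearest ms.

H = −Σ pᵢ log₂ pᵢ = 0.25·2 + 0.125·3 + 0.125·3 + 0.25·2 + 0.25·2 = 2.250 bits.
RT = 280 + 135 × 2.250 = 583.75 ms.

584 ms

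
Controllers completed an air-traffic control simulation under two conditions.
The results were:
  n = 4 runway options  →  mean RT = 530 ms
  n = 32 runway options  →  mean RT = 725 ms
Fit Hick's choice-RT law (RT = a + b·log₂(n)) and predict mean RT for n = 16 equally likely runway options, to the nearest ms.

With log₂ n on the abscissa the relation is linear; from the two conditions:
  b = (725 − 530) / (log₂ 32 − log₂ 4) = 195 / (5 − 2) = 65 ms/bit
  a = 530 − 65 × 2 = 400 ms
Then RT(16) = 400 + 65 × log₂ 16 = 400 + 65 × 4 ≈ 660.000 ms.

660 ms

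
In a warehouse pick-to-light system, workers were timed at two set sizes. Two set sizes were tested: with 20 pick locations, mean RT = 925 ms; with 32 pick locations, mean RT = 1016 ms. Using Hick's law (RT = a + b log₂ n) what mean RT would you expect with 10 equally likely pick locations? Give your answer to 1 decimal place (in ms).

RT is linear in log₂ n, so two points fix the line:
  b = (1016 − 925) / (log₂ 32 − log₂ 20) = 91 / (5 − 4.3219) = 134.204 ms/bit
  a = 925 − 134.204 × 4.3219 = 344.980 ms
Then RT(10) = 344.980 + 134.204 × log₂ 10 = 344.980 + 134.204 × 3.3219 ≈ 790.796 ms.

790.8 ms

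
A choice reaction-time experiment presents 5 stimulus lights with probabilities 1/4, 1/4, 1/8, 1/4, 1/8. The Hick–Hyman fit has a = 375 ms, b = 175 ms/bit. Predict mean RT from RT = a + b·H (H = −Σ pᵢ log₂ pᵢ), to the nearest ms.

769 ms

Each term −pᵢ log₂ pᵢ: 0.25·2 + 0.25·2 + 0.125·3 + 0.25·2 + 0.125·3; summed, H = 2.250 bits.
Mean RT = a + bH = 375 + 175·2.250 = 768.75 ms.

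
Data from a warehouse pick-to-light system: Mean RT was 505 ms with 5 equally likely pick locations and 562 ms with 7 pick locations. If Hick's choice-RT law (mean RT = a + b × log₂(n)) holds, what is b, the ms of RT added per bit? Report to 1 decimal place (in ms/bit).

b = (RT₂ − RT₁)/(log₂ n₂ − log₂ n₁) = (562 − 505)/(2.8074 − 2.3219) = 117.422 ms/bit.

117.4 ms/bit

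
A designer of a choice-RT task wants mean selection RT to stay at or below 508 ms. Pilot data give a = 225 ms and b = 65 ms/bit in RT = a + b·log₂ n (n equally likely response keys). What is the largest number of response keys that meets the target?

Set 225 + 65·log₂ n ≤ 508 → log₂ n ≤ (508 − 225)/65 = 4.3538.
So n ≤ 2^4.3538 = 20.447; the largest integer n is 20.

20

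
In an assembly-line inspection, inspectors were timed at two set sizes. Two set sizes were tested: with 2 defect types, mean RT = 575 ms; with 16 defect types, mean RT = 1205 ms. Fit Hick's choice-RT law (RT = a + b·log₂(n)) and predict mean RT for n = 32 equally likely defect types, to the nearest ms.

1415 ms

Fit slope and intercept:
  b = (1205 − 575) / (log₂ 16 − log₂ 2) = 630 / (4 − 1) = 210 ms/bit
  a = 575 − 210 × 1 = 365 ms
Then RT(32) = 365 + 210 × log₂ 32 = 365 + 210 × 5 ≈ 1415.000 ms.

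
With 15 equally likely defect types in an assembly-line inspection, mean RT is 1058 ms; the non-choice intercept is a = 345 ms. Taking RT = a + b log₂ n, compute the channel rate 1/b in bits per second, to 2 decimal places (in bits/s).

b = (1058 − 345)/log₂ 15 = 713/3.9069 = 182.498 ms per bit = 0.18250 s/bit; the reciprocal is 5.480 bits/s.

5.48 bits/s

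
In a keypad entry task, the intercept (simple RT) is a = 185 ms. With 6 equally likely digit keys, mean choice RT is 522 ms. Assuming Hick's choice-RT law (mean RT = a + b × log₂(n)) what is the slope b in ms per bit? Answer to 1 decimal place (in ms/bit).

130.4 ms/bit

6 alternatives carry log₂ 6 = 2.5850 bits; the choice cost is 522 − 185 = 337 ms, so b = 337/2.5850 = 130.369 ms/bit.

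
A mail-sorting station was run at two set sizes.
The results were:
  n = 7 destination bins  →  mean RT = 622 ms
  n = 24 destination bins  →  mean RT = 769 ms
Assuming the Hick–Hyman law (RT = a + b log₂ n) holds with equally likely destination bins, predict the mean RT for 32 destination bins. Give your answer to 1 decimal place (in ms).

803.3 ms

Fit slope and intercept:
  b = (769 − 622) / (log₂ 24 − log₂ 7) = 147 / (4.5850 − 2.8074) = 82.695 ms/bit
  a = 622 − 82.695 × 2.8074 = 389.845 ms
Then RT(32) = 389.845 + 82.695 × log₂ 32 = 389.845 + 82.695 × 5 ≈ 803.322 ms.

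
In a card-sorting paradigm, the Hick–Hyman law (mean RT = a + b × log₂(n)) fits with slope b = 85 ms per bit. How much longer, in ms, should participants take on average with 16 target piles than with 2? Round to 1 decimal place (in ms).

255.0 ms

ΔRT = (a + b log₂ n₂) − (a + b log₂ n₁) = b·(log₂ n₂ − log₂ n₁).
log₂(16) − log₂(2) = log₂(16/2) = log₂(8) = 3.
ΔRT = 85 × 3.0000 = 255.000 ms.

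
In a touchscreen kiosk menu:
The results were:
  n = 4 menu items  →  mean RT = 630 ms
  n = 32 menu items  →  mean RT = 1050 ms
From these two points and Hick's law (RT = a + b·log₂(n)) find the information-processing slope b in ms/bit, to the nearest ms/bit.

140 ms/bit

Slope: b = (1050 − 630) / (log₂ 32 − log₂ 4) = 420/3.0000 = 140 ms/bit.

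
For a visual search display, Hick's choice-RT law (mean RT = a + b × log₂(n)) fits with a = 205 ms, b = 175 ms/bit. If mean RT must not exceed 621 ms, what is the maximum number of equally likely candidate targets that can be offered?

Information budget: (621 − 205)/175 = 2.3771 bits, so n ≤ 2^2.3771 = 5.195 → at most 5.

5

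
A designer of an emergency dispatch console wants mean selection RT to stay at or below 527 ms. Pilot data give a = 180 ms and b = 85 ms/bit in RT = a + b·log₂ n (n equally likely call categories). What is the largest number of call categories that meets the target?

16

Set 180 + 85·log₂ n ≤ 527 → log₂ n ≤ (527 − 180)/85 = 4.0824.
So n ≤ 2^4.0824 = 16.940; the largest integer n is 16.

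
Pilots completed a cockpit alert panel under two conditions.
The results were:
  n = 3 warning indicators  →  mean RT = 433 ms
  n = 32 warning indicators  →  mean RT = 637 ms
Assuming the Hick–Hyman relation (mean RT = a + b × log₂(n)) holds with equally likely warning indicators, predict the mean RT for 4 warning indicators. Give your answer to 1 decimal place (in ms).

457.8 ms

Solve the two-equation system in a and b:
  b = (637 − 433) / (log₂ 32 − log₂ 3) = 204 / (5 − 1.5850) = 59.736 ms/bit
  a = 433 − 59.736 × 1.5850 = 338.321 ms
Then RT(4) = 338.321 + 59.736 × log₂ 4 = 338.321 + 59.736 × 2 ≈ 457.793 ms.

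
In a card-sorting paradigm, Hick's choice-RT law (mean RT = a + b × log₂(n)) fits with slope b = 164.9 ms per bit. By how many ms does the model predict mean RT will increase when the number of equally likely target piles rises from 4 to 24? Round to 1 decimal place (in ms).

Only the slope matters, since a is common to both: ΔRT = b·log₂(n₂/n₁).
log₂(24) − log₂(4) = 4.5850 − 2 = 2.5850.
ΔRT = 164.9 × 2.5850 = 426.260 ms.

426.3 ms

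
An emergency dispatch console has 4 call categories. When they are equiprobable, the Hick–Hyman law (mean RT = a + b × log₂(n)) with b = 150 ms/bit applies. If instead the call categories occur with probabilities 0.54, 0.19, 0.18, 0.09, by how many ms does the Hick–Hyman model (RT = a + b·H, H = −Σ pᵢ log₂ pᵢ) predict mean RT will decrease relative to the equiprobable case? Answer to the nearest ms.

46 ms

Equiprobable entropy H₀ = log₂ 4 = 2.0000 bits.
Skewed entropy H = −Σ pᵢ log₂ pᵢ = 1.6932 bits.
ΔRT = b·(H₀ − H) = 150 × 0.3068 = 46.02 ms.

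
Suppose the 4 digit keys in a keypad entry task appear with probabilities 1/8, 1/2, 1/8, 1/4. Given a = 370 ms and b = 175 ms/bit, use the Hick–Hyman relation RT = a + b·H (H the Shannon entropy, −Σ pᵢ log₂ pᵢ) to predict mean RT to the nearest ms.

676 ms

H = −Σ pᵢ log₂ pᵢ = 0.125·3 + 0.5·1 + 0.125·3 + 0.25·2 = 1.750 bits.
RT = 370 + 175 × 1.750 = 676.25 ms.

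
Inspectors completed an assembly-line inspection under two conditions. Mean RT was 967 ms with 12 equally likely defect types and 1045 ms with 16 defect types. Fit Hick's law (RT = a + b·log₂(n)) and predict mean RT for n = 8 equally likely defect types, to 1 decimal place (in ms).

857.1 ms

With log₂ n on the abscissa the relation is linear; from the two conditions:
  b = (1045 − 967) / (log₂ 16 − log₂ 12) = 78 / (4 − 3.5850) = 187.935 ms/bit
  a = 967 − 187.935 × 3.5850 = 293.261 ms
Then RT(8) = 293.261 + 187.935 × log₂ 8 = 293.261 + 187.935 × 3 ≈ 857.065 ms.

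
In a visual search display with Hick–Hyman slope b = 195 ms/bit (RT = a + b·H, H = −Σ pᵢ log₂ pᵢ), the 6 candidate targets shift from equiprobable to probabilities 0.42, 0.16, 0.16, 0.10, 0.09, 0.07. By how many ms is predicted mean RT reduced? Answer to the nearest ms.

58 ms

The RT saving is b·ΔH. Equiprobable H₀ = log₂(6) = 2.5850 bits; with the given probabilities H = 2.2851 bits.
b·(H₀ − H) = 195 × (2.5850 − 2.2851) = 58.48 ms.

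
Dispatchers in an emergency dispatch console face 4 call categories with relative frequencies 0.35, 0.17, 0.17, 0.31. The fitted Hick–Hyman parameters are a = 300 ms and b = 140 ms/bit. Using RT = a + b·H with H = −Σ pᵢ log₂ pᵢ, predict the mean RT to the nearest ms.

H = 0.35·log₂(1/0.35) + 0.17·log₂(1/0.17) + 0.17·log₂(1/0.17) + 0.31·log₂(1/0.31) = 1.9231 bits.
RT = 300 + 140 × 1.9231 = 569.23 ms.

569 ms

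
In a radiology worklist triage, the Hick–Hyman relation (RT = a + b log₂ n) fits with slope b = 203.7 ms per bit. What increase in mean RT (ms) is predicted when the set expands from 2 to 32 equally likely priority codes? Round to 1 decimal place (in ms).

The intercept a cancels: ΔRT = b·(log₂ n₂ − log₂ n₁) = b·log₂(n₂/n₁).
log₂(32) − log₂(2) = log₂(32/2) = log₂(16) = 4.
ΔRT = 203.7 × 4.0000 = 814.800 ms.

814.8 ms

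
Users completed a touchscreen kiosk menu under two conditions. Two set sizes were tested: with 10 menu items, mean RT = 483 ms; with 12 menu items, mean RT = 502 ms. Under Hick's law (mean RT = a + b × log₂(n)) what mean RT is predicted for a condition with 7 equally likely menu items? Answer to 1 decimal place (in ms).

Solve the two-equation system in a and b:
  b = (502 − 483) / (log₂ 12 − log₂ 10) = 19 / (3.5850 − 3.3219) = 72.234 ms/bit
  a = 483 − 72.234 × 3.3219 = 243.044 ms
Then RT(7) = 243.044 + 72.234 × log₂ 7 = 243.044 + 72.234 × 2.8074 ≈ 445.830 ms.

445.8 ms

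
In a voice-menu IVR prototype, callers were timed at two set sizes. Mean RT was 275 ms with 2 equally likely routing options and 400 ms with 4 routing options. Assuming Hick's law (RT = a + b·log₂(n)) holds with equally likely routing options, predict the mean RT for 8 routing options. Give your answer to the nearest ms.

Solve the two-equation system in a and b:
  b = (400 − 275) / (log₂ 4 − log₂ 2) = 125 / (2 − 1) = 125 ms/bit
  a = 275 − 125 × 1 = 150 ms
Then RT(8) = 150 + 125 × log₂ 8 = 150 + 125 × 3 ≈ 525.000 ms.

525 ms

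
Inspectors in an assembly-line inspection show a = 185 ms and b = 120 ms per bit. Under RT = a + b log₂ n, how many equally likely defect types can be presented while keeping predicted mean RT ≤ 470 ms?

5

Information budget: (470 − 185)/120 = 2.3750 bits, so n ≤ 2^2.3750 = 5.187 → at most 5.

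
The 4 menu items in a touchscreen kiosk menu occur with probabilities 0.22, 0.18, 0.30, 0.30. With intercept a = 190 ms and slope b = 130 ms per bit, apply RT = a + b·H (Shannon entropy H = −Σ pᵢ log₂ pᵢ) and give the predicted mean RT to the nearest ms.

446 ms

Entropy contributions −pᵢ log₂ pᵢ: 0.4806, 0.4453, 0.5211, 0.5211; sum H = 1.9681 bits.
RT = a + bH = 190 + 130·1.9681 = 445.85 ms.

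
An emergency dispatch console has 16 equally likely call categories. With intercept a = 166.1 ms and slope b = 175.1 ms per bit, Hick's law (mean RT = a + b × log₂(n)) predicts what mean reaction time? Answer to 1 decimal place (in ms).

log₂(16) = 4 bits, so RT = 166.1 + 175.1 × 4 ≈ 866.500 ms.

866.5 ms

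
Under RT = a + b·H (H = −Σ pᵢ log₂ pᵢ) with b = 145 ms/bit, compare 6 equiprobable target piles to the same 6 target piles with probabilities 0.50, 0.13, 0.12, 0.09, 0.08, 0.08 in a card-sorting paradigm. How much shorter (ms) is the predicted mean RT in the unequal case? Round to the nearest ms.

64 ms

The RT saving is b·ΔH. Equiprobable H₀ = log₂(6) = 2.5850 bits; with the given probabilities H = 2.1454 bits.
b·(H₀ − H) = 145 × (2.5850 − 2.1454) = 63.74 ms.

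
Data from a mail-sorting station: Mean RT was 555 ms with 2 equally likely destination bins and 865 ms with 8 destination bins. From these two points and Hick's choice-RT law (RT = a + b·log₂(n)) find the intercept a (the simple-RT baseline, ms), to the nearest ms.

Slope: b = (865 − 555) / (log₂ 8 − log₂ 2) = 310/2.0000 = 155 ms/bit.
a = RT₁ − b·log₂ n₁ = 555 − 155 × 1 = 400.000 ms.

400 ms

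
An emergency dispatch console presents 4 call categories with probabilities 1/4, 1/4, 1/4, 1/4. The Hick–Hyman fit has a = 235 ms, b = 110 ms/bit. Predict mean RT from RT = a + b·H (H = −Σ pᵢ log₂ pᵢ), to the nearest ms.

455 ms

H = −Σ pᵢ log₂ pᵢ = 0.25·2 + 0.25·2 + 0.25·2 + 0.25·2 = 2.000 bits.
RT = 235 + 110 × 2.000 = 455.00 ms.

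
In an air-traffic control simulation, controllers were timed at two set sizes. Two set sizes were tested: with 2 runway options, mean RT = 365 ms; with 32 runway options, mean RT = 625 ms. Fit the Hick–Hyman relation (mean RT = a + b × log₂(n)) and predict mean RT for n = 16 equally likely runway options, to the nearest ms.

560 ms

Fit slope and intercept:
  b = (625 − 365) / (log₂ 32 − log₂ 2) = 260 / (5 − 1) = 65 ms/bit
  a = 365 − 65 × 1 = 300 ms
Then RT(16) = 300 + 65 × log₂ 16 = 300 + 65 × 4 ≈ 560.000 ms.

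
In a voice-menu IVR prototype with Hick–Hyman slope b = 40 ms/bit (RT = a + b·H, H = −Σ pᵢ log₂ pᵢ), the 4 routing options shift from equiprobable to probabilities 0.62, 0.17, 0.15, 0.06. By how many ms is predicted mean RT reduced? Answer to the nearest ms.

The RT saving is b·ΔH. Equiprobable H₀ = log₂(4) = 2.0000 bits; with the given probabilities H = 1.5163 bits.
b·(H₀ − H) = 40 × (2.0000 − 1.5163) = 19.35 ms.

19 ms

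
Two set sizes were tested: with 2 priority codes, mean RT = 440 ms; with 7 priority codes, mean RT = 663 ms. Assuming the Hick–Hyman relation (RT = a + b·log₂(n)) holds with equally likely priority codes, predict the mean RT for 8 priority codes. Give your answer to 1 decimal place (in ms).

686.8 ms

RT is linear in log₂ n, so two points fix the line:
  b = (663 − 440) / (log₂ 7 − log₂ 2) = 223 / (2.8074 − 1) = 123.385 ms/bit
  a = 440 − 123.385 × 1 = 316.615 ms
Then RT(8) = 316.615 + 123.385 × log₂ 8 = 316.615 + 123.385 × 3 ≈ 686.769 ms.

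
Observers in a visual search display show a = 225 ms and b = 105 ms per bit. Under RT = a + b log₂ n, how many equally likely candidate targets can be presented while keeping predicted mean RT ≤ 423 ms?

Information budget: (423 − 225)/105 = 1.8857 bits, so n ≤ 2^1.8857 = 3.695 → at most 3.

3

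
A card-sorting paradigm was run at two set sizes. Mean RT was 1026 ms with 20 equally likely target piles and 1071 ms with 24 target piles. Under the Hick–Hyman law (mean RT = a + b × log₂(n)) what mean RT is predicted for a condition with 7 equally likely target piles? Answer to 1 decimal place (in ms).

With log₂ n on the abscissa the relation is linear; from the two conditions:
  b = (1071 − 1026) / (log₂ 24 − log₂ 20) = 45 / (4.5850 − 4.3219) = 171.080 ms/bit
  a = 1026 − 171.080 × 4.3219 = 286.603 ms
Then RT(7) = 286.603 + 171.080 × log₂ 7 = 286.603 + 171.080 × 2.8074 ≈ 766.886 ms.

766.9 ms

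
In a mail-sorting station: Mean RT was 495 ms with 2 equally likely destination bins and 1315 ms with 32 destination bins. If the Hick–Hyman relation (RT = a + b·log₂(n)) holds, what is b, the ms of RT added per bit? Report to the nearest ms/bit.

205 ms/bit

The slope on a log₂ axis is (1315 − 495) / (5 − 1) = 205 ms/bit.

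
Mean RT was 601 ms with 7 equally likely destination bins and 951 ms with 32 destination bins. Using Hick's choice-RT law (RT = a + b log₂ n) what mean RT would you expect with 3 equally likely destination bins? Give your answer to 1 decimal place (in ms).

RT is linear in log₂ n, so two points fix the line:
  b = (951 − 601) / (log₂ 32 − log₂ 7) = 350 / (5 − 2.8074) = 159.625 ms/bit
  a = 601 − 159.625 × 2.8074 = 152.877 ms
Then RT(3) = 152.877 + 159.625 × log₂ 3 = 152.877 + 159.625 × 1.5850 ≈ 405.876 ms.

405.9 ms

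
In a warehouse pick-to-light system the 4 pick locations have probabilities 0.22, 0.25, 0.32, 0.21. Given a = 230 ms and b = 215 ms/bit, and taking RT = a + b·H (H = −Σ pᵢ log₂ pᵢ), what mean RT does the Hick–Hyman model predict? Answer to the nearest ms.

Entropy contributions −pᵢ log₂ pᵢ: 0.4806, 0.5000, 0.5260, 0.4728; sum H = 1.9794 bits.
RT = a + bH = 230 + 215·1.9794 = 655.58 ms.

656 ms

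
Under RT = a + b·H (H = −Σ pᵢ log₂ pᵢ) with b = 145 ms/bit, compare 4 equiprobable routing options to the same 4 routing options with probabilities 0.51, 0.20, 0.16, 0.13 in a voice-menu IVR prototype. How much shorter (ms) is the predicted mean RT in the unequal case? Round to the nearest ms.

34 ms

Equiprobable entropy H₀ = log₂ 4 = 2.0000 bits.
Skewed entropy H = −Σ pᵢ log₂ pᵢ = 1.7655 bits.
ΔRT = b·(H₀ − H) = 145 × 0.2345 = 34.01 ms.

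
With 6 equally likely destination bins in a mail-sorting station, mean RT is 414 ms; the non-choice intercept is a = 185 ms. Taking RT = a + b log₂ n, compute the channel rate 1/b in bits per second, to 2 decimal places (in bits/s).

b = (414 − 185)/log₂ 6 = 229/2.5850 = 88.589 ms per bit = 0.08859 s/bit; the reciprocal is 11.288 bits/s.

11.29 bits/s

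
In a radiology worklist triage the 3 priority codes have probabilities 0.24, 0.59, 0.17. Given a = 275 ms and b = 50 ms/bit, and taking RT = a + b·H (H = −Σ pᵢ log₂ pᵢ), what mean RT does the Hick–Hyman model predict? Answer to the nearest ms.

344 ms

Entropy contributions −pᵢ log₂ pᵢ: 0.4941, 0.4491, 0.4346; sum H = 1.3778 bits.
RT = a + bH = 275 + 50·1.3778 = 343.89 ms.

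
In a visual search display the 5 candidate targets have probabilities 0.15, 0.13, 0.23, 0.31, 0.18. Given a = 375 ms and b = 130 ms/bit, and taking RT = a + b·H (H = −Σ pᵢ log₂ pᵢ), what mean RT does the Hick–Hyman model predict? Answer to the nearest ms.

667 ms

H = 0.15·log₂(1/0.15) + 0.13·log₂(1/0.13) + 0.23·log₂(1/0.23) + 0.31·log₂(1/0.31) + 0.18·log₂(1/0.18) = 2.2500 bits.
RT = 375 + 130 × 2.2500 = 667.49 ms.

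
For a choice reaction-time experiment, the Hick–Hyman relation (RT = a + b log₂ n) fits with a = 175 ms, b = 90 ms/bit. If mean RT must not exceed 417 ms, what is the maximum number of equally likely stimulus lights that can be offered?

6

Information budget: (417 − 175)/90 = 2.6889 bits, so n ≤ 2^2.6889 = 6.448 → at most 6.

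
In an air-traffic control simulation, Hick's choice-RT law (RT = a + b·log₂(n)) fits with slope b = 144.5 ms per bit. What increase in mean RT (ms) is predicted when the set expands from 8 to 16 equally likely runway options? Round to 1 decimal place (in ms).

144.5 ms

Only the slope matters, since a is common to both: ΔRT = b·log₂(n₂/n₁).
log₂(16) − log₂(8) = log₂(16/8) = log₂(2) = 1.
ΔRT = 144.5 × 1.0000 = 144.500 ms.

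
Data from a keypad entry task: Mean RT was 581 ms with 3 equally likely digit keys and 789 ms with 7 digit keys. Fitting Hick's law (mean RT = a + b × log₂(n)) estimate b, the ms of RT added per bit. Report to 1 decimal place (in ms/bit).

Slope: b = (789 − 581) / (log₂ 7 − log₂ 3) = 208/1.2224 = 170.158 ms/bit.

170.2 ms/bit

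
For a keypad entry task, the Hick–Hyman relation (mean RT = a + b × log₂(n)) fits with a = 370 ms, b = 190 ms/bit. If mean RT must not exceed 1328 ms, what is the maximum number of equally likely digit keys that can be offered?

32

190·log₂ n ≤ 1328 − 370 = 958, giving log₂ n ≤ 5.0421 and n ≤ 32.948. The largest whole number is 32.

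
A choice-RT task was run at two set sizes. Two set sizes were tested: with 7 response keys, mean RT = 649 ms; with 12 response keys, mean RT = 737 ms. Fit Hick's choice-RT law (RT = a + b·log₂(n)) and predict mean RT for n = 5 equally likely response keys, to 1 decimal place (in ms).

594.1 ms

With log₂ n on the abscissa the relation is linear; from the two conditions:
  b = (737 − 649) / (log₂ 12 − log₂ 7) = 88 / (3.5850 − 2.8074) = 113.168 ms/bit
  a = 649 − 113.168 × 2.8074 = 331.298 ms
Then RT(5) = 331.298 + 113.168 × log₂ 5 = 331.298 + 113.168 × 2.3219 ≈ 594.065 ms.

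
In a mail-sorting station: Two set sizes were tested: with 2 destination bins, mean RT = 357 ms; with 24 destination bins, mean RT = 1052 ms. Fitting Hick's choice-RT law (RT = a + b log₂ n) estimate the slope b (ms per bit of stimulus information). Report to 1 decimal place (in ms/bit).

193.9 ms/bit

Slope: b = (1052 − 357) / (log₂ 24 − log₂ 2) = 695/3.5850 = 193.865 ms/bit.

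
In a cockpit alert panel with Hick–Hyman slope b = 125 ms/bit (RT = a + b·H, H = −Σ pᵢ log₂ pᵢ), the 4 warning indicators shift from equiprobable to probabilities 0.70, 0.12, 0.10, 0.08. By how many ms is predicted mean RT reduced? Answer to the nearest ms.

81 ms

The RT saving is b·ΔH. Equiprobable H₀ = log₂(4) = 2.0000 bits; with the given probabilities H = 1.3510 bits.
b·(H₀ − H) = 125 × (2.0000 − 1.3510) = 81.13 ms.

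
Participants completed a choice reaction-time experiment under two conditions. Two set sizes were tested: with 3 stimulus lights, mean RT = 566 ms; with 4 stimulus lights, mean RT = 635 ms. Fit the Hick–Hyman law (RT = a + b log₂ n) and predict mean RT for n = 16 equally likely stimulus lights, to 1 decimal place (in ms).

With log₂ n on the abscissa the relation is linear; from the two conditions:
  b = (635 − 566) / (log₂ 4 − log₂ 3) = 69 / (2 − 1.5850) = 166.250 ms/bit
  a = 566 − 166.250 × 1.5850 = 302.500 ms
Then RT(16) = 302.500 + 166.250 × log₂ 16 = 302.500 + 166.250 × 4 ≈ 967.500 ms.

967.5 ms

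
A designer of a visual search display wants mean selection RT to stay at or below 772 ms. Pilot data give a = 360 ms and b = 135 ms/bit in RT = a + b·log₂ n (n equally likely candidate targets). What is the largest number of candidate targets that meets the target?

8

Information budget: (772 − 360)/135 = 3.0519 bits, so n ≤ 2^3.0519 = 8.293 → at most 8.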